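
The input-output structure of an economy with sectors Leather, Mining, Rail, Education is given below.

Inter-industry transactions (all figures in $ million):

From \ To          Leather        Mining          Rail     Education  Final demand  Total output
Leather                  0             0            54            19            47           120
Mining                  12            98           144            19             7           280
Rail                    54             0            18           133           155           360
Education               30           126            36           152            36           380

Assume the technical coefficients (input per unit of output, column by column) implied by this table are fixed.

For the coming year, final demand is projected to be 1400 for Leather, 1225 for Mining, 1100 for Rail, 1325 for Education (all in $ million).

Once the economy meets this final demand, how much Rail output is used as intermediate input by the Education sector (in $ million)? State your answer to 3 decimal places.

Technical coefficients a_ij = z_ij / X_j:
  a_11 = 0/120 = 0.00, a_21 = 12/120 = 0.10, a_31 = 54/120 = 0.45, a_41 = 30/120 = 0.25
  a_12 = 0/280 = 0.00, a_22 = 98/280 = 0.35, a_32 = 0/280 = 0.00, a_42 = 126/280 = 0.45
  a_13 = 54/360 = 0.15, a_23 = 144/360 = 0.40, a_33 = 18/360 = 0.05, a_43 = 36/360 = 0.10
  a_14 = 19/380 = 0.05, a_24 = 19/380 = 0.05, a_34 = 133/380 = 0.35, a_44 = 152/380 = 0.40
I − A =
  [   1.00     0.00    -0.15    -0.05]
  [  -0.10     0.65    -0.40    -0.05]
  [  -0.45     0.00     0.95    -0.35]
  [  -0.25    -0.45    -0.10     0.60]
Compute the cofactors C_ij = (−1)^(i+j)·(3×3 minor ij) of I−A; the adjugate is their transpose:
adj(I−A) = Cᵀ =
  [ 0.263375   0.045000   0.067375   0.065000]
  [ 0.210625   0.467250   0.251375   0.203125]
  [ 0.238000   0.167625   0.357125   0.242125]
  [ 0.307375   0.397125   0.276125   0.573625]
det(I−A) = Σ_j (I−A)_1j·C_1j = (1.00)(0.263375) + (0.00)(0.210625) + (-0.15)(0.238000) + (-0.05)(0.307375) = 0.21230625
(I − A)⁻¹ = adj(I−A) / det(I−A) ≈
  [   1.2405     0.2120     0.3173     0.3062]
  [   0.9921     2.2008     1.1840     0.9568]
  [   1.1210     0.7895     1.6821     1.1405]
  [   1.4478     1.8705     1.3006     2.7019]
First solve x = (I − A)⁻¹ d = adj(I−A)·d / det(I−A); in particular x_4 = (0.307375·1400 + 0.397125·1225 + 0.276125·1100 + 0.573625·1325) / 0.21230625 = 1980.59375 / 0.21230625 ≈ 9328.94698.
Intermediate flow from 3 to 4: z_34 = a_34 · x_4 = 0.35 × 1980.59375 / 0.21230625 = 693.2078125 / 0.21230625 ≈ 3265.131.

z_34 = 3265.131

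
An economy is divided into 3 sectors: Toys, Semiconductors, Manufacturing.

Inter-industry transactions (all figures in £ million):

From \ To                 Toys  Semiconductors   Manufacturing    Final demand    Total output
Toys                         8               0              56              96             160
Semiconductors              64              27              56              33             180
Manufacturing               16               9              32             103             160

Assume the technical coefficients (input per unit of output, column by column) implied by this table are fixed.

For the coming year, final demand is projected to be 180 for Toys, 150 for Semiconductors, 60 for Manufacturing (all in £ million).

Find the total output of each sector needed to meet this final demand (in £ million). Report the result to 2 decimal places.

Technical coefficients a_ij = z_ij / X_j:
  a_11 = 8/160 = 0.05, a_21 = 64/160 = 0.40, a_31 = 16/160 = 0.10
  a_12 = 0/180 = 0.00, a_22 = 27/180 = 0.15, a_32 = 9/180 = 0.05
  a_13 = 56/160 = 0.35, a_23 = 56/160 = 0.35, a_33 = 32/160 = 0.20
I − A =
  [   0.95     0.00    -0.35]
  [  -0.40     0.85    -0.35]
  [  -0.10    -0.05     0.80]
Cofactors of I−A, C_ij = (−1)^(i+j)·(minor ij) (rows/columns in the sector order above):
  C_11 = (0.85)(0.80) − (-0.35)(-0.05) = 0.6625
  C_12 = −[(-0.40)(0.80) − (-0.35)(-0.10)] = 0.3550
  C_13 = (-0.40)(-0.05) − (0.85)(-0.10) = 0.1050
  C_21 = −[(0.00)(0.80) − (-0.35)(-0.05)] = 0.0175
  C_22 = (0.95)(0.80) − (-0.35)(-0.10) = 0.7250
  C_23 = −[(0.95)(-0.05) − (0.00)(-0.10)] = 0.0475
  C_31 = (0.00)(-0.35) − (-0.35)(0.85) = 0.2975
  C_32 = −[(0.95)(-0.35) − (-0.35)(-0.40)] = 0.4725
  C_33 = (0.95)(0.85) − (0.00)(-0.40) = 0.8075
det(I−A) = Σ_j (I−A)_1j·C_1j = (0.95)(0.6625) + (0.00)(0.3550) + (-0.35)(0.1050) = 0.592625
adj(I−A) = Cᵀ =
  [ 0.6625   0.0175   0.2975]
  [ 0.3550   0.7250   0.4725]
  [ 0.1050   0.0475   0.8075]
(I − A)⁻¹ = adj(I−A) / det(I−A) ≈
  [   1.1179     0.0295     0.5020]
  [   0.5990     1.2234     0.7973]
  [   0.1772     0.0802     1.3626]
x = (I − A)⁻¹ d = adj(I−A)·d / det(I−A), with det(I−A) = 0.592625:
  x_1 = (0.6625·180 + 0.0175·150 + 0.2975·60) / 0.592625 = 139.725 / 0.592625 ≈ 235.77
  x_2 = (0.3550·180 + 0.7250·150 + 0.4725·60) / 0.592625 = 201.00 / 0.592625 ≈ 339.17
  x_3 = (0.1050·180 + 0.0475·150 + 0.8075·60) / 0.592625 = 74.475 / 0.592625 ≈ 125.67

x_1 = 235.77, x_2 = 339.17, x_3 = 125.67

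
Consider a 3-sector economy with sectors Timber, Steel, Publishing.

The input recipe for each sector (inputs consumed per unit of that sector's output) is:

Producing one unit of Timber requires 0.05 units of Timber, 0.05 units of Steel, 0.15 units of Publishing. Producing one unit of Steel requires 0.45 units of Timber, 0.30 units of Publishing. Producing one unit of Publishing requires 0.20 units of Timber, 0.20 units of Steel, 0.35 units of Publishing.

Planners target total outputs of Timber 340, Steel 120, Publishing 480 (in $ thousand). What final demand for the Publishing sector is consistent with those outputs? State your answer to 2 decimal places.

I − A =
  [   0.95    -0.45    -0.20]
  [  -0.05     1.00    -0.20]
  [  -0.15    -0.30     0.65]
d = (I − A) x:
  d_T = (+0.95)·340 + (-0.45)·120 + (-0.20)·480 = 173.00
  d_S = (-0.05)·340 + (+1.00)·120 + (-0.20)·480 = 7.00
  d_P = (-0.15)·340 + (-0.30)·120 + (+0.65)·480 = 225.00

d_P = 225.00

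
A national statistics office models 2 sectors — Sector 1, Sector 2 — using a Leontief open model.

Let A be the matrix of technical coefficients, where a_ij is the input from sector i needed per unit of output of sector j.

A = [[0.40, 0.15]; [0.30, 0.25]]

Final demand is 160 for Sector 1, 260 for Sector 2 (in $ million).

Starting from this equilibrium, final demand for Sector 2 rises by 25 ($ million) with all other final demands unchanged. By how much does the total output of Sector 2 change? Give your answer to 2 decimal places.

Δx_2 = 37.04

I − A =
  [   0.60    -0.15]
  [  -0.30     0.75]
det(I−A) = (0.60)(0.75) − (-0.15)(-0.30) = 0.4050
adj(I−A) = [[0.75, 0.15], [0.30, 0.60]]
(I − A)⁻¹ = adj(I−A) / det(I−A) ≈
  [   1.8519     0.3704]
  [   0.7407     1.4815]
Δx = (I − A)⁻¹ Δd with Δd having +25 in the Sector 2 component and 0 elsewhere.
So Δx_2 = L_22 · (+25), where L_22 = adj(I−A)_22 / det(I−A) = 0.60 / 0.4050.
Δx_2 = 0.60 × (+25) / 0.4050 = 15.00 / 0.4050 ≈ 37.04.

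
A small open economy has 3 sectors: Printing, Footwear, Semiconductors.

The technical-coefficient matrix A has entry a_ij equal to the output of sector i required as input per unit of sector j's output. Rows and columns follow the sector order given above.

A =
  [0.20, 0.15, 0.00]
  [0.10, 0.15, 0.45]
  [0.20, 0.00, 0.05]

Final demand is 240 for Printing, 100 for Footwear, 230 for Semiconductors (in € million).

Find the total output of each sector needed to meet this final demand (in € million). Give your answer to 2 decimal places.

x_P = 361.63, x_F = 328.67, x_S = 318.24

I − A =
  [   0.80    -0.15     0.00]
  [  -0.10     0.85    -0.45]
  [  -0.20     0.00     0.95]
Cofactors of I−A, C_ij = (−1)^(i+j)·(minor ij) (rows/columns in the sector order above):
  C_11 = (0.85)(0.95) − (-0.45)(0.00) = 0.8075
  C_12 = −[(-0.10)(0.95) − (-0.45)(-0.20)] = 0.1850
  C_13 = (-0.10)(0.00) − (0.85)(-0.20) = 0.1700
  C_21 = −[(-0.15)(0.95) − (0.00)(0.00)] = 0.1425
  C_22 = (0.80)(0.95) − (0.00)(-0.20) = 0.7600
  C_23 = −[(0.80)(0.00) − (-0.15)(-0.20)] = 0.0300
  C_31 = (-0.15)(-0.45) − (0.00)(0.85) = 0.0675
  C_32 = −[(0.80)(-0.45) − (0.00)(-0.10)] = 0.3600
  C_33 = (0.80)(0.85) − (-0.15)(-0.10) = 0.6650
det(I−A) = Σ_j (I−A)_1j·C_1j = (0.80)(0.8075) + (-0.15)(0.1850) + (0.00)(0.1700) = 0.61825
adj(I−A) = Cᵀ =
  [ 0.8075   0.1425   0.0675]
  [ 0.1850   0.7600   0.3600]
  [ 0.1700   0.0300   0.6650]
(I − A)⁻¹ = adj(I−A) / det(I−A) ≈
  [   1.3061     0.2305     0.1092]
  [   0.2992     1.2293     0.5823]
  [   0.2750     0.0485     1.0756]
x = (I − A)⁻¹ d = adj(I−A)·d / det(I−A), with det(I−A) = 0.61825:
  x_P = (0.8075·240 + 0.1425·100 + 0.0675·230) / 0.61825 = 223.575 / 0.61825 ≈ 361.63
  x_F = (0.1850·240 + 0.7600·100 + 0.3600·230) / 0.61825 = 203.20 / 0.61825 ≈ 328.67
  x_S = (0.1700·240 + 0.0300·100 + 0.6650·230) / 0.61825 = 196.75 / 0.61825 ≈ 318.24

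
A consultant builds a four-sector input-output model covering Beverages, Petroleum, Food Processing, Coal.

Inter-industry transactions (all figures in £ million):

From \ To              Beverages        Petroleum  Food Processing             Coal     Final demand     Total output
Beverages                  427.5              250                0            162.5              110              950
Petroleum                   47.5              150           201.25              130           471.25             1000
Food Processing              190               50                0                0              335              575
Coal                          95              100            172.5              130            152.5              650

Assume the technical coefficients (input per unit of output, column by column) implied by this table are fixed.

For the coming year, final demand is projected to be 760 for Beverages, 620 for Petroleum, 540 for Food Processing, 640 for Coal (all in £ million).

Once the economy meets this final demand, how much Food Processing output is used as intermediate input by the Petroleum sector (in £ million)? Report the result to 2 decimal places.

Technical coefficients a_ij = z_ij / X_j:
  a_11 = 427.5/950 = 0.45, a_21 = 47.5/950 = 0.05, a_31 = 190/950 = 0.20, a_41 = 95/950 = 0.10
  a_12 = 250/1000 = 0.25, a_22 = 150/1000 = 0.15, a_32 = 50/1000 = 0.05, a_42 = 100/1000 = 0.10
  a_13 = 0/575 = 0.00, a_23 = 201.25/575 = 0.35, a_33 = 0/575 = 0.00, a_43 = 172.5/575 = 0.30
  a_14 = 162.5/650 = 0.25, a_24 = 130/650 = 0.20, a_34 = 0/650 = 0.00, a_44 = 130/650 = 0.20
I − A =
  [   0.55    -0.25     0.00    -0.25]
  [  -0.05     0.85    -0.35    -0.20]
  [  -0.20    -0.05     1.00     0.00]
  [  -0.10    -0.10    -0.30     0.80]
Compute the cofactors C_ij = (−1)^(i+j)·(3×3 minor ij) of I−A; the adjugate is their transpose:
adj(I−A) = Cᵀ =
  [ 0.643000   0.228750   0.157500   0.258125]
  [ 0.128000   0.400000   0.182000   0.140000]
  [ 0.135000   0.065750   0.325500   0.058625]
  [ 0.147000   0.103250   0.164500   0.427875]
det(I−A) = Σ_j (I−A)_1j·C_1j = (0.55)(0.643000) + (-0.25)(0.128000) + (0.00)(0.135000) + (-0.25)(0.147000) = 0.2849
(I − A)⁻¹ = adj(I−A) / det(I−A) ≈
  [   2.2569     0.8029     0.5528     0.9060]
  [   0.4493     1.4040     0.6388     0.4914]
  [   0.4739     0.2308     1.1425     0.2058]
  [   0.5160     0.3624     0.5774     1.5018]
First solve x = (I − A)⁻¹ d = adj(I−A)·d / det(I−A); in particular x_2 = (0.128000·760 + 0.400000·620 + 0.182000·540 + 0.140000·640) / 0.2849 = 533.16 / 0.2849 ≈ 1871.3935.
Intermediate flow from 3 to 2: z_32 = a_32 · x_2 = 0.05 × 533.16 / 0.2849 = 26.658 / 0.2849 ≈ 93.57.

z_32 = 93.57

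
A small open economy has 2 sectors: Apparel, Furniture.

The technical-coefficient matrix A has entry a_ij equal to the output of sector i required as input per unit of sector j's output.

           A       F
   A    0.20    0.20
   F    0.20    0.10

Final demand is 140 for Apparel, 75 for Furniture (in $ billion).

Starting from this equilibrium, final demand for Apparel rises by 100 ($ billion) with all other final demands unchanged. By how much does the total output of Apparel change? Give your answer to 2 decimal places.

Δx_A = 132.35

I − A =
  [   0.80    -0.20]
  [  -0.20     0.90]
det(I−A) = (0.80)(0.90) − (-0.20)(-0.20) = 0.6800
adj(I−A) = [[0.90, 0.20], [0.20, 0.80]]
(I − A)⁻¹ = adj(I−A) / det(I−A) ≈
  [   1.3235     0.2941]
  [   0.2941     1.1765]
Δx = (I − A)⁻¹ Δd with Δd having +100 in the Apparel component and 0 elsewhere.
So Δx_A = L_AA · (+100), where L_AA = adj(I−A)_AA / det(I−A) = 0.90 / 0.6800.
Δx_A = 0.90 × (+100) / 0.6800 = 90.00 / 0.6800 ≈ 132.35.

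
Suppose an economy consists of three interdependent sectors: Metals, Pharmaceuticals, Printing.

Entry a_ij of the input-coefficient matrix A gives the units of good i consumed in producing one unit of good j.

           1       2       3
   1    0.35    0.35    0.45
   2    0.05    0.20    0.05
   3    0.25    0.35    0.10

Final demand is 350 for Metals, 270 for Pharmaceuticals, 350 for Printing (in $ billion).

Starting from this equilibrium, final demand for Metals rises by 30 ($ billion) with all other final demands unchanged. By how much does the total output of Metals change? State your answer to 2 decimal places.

Δx_1 = 62.24

I − A =
  [   0.65    -0.35    -0.45]
  [  -0.05     0.80    -0.05]
  [  -0.25    -0.35     0.90]
Cofactors of I−A, C_ij = (−1)^(i+j)·(minor ij) (rows/columns in the sector order above):
  C_11 = (0.80)(0.90) − (-0.05)(-0.35) = 0.7025
  C_12 = −[(-0.05)(0.90) − (-0.05)(-0.25)] = 0.0575
  C_13 = (-0.05)(-0.35) − (0.80)(-0.25) = 0.2175
  C_21 = −[(-0.35)(0.90) − (-0.45)(-0.35)] = 0.4725
  C_22 = (0.65)(0.90) − (-0.45)(-0.25) = 0.4725
  C_23 = −[(0.65)(-0.35) − (-0.35)(-0.25)] = 0.3150
  C_31 = (-0.35)(-0.05) − (-0.45)(0.80) = 0.3775
  C_32 = −[(0.65)(-0.05) − (-0.45)(-0.05)] = 0.0550
  C_33 = (0.65)(0.80) − (-0.35)(-0.05) = 0.5025
det(I−A) = Σ_j (I−A)_1j·C_1j = (0.65)(0.7025) + (-0.35)(0.0575) + (-0.45)(0.2175) = 0.338625
adj(I−A) = Cᵀ =
  [ 0.7025   0.4725   0.3775]
  [ 0.0575   0.4725   0.0550]
  [ 0.2175   0.3150   0.5025]
(I − A)⁻¹ = adj(I−A) / det(I−A) ≈
  [   2.0746     1.3953     1.1148]
  [   0.1698     1.3953     0.1624]
  [   0.6423     0.9302     1.4839]
Δx = (I − A)⁻¹ Δd with Δd having +30 in the Metals component and 0 elsewhere.
So Δx_1 = L_11 · (+30), where L_11 = adj(I−A)_11 / det(I−A) = 0.7025 / 0.338625.
Δx_1 = 0.7025 × (+30) / 0.338625 = 21.075 / 0.338625 ≈ 62.24.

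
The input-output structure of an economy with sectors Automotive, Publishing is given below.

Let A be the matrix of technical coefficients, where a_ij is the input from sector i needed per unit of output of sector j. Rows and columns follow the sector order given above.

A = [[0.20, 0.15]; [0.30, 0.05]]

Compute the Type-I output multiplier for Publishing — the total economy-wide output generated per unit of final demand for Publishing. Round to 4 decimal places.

I − A =
  [   0.80    -0.15]
  [  -0.30     0.95]
det(I−A) = (0.80)(0.95) − (-0.15)(-0.30) = 0.7150
adj(I−A) = [[0.95, 0.15], [0.30, 0.80]]
(I − A)⁻¹ = adj(I−A) / det(I−A) ≈
  [   1.32867     0.20979]
  [   0.41958     1.11888]
The output multiplier for sector j is the column-j sum of the Leontief inverse (I − A)⁻¹ = adj(I−A) / det(I−A).
Column 2 of adj(I−A): (0.15, 0.80); det(I−A) = 0.7150.
m_2 = (0.15 + 0.80) / 0.7150 = 0.95 / 0.7150 ≈ 1.3287.

m_2 = 1.3287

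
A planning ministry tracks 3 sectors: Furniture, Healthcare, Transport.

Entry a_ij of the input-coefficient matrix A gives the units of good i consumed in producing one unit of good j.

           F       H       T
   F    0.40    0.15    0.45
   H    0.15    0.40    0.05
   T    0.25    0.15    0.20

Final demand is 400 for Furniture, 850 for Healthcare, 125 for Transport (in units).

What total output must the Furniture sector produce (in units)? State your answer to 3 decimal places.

x_F = 2059.476

I − A =
  [   0.60    -0.15    -0.45]
  [  -0.15     0.60    -0.05]
  [  -0.25    -0.15     0.80]
Cofactors of I−A, C_ij = (−1)^(i+j)·(minor ij) (rows/columns in the sector order above):
  C_11 = (0.60)(0.80) − (-0.05)(-0.15) = 0.4725
  C_12 = −[(-0.15)(0.80) − (-0.05)(-0.25)] = 0.1325
  C_13 = (-0.15)(-0.15) − (0.60)(-0.25) = 0.1725
  C_21 = −[(-0.15)(0.80) − (-0.45)(-0.15)] = 0.1875
  C_22 = (0.60)(0.80) − (-0.45)(-0.25) = 0.3675
  C_23 = −[(0.60)(-0.15) − (-0.15)(-0.25)] = 0.1275
  C_31 = (-0.15)(-0.05) − (-0.45)(0.60) = 0.2775
  C_32 = −[(0.60)(-0.05) − (-0.45)(-0.15)] = 0.0975
  C_33 = (0.60)(0.60) − (-0.15)(-0.15) = 0.3375
det(I−A) = Σ_j (I−A)_1j·C_1j = (0.60)(0.4725) + (-0.15)(0.1325) + (-0.45)(0.1725) = 0.1860
adj(I−A) = Cᵀ =
  [ 0.4725   0.1875   0.2775]
  [ 0.1325   0.3675   0.0975]
  [ 0.1725   0.1275   0.3375]
(I − A)⁻¹ = adj(I−A) / det(I−A) ≈
  [   2.5403     1.0081     1.4919]
  [   0.7124     1.9758     0.5242]
  [   0.9274     0.6855     1.8145]
x = (I − A)⁻¹ d = adj(I−A)·d / det(I−A), with det(I−A) = 0.1860:
  x_F = (0.4725·400 + 0.1875·850 + 0.2775·125) / 0.1860 = 383.0625 / 0.1860 ≈ 2059.476
  x_H = (0.1325·400 + 0.3675·850 + 0.0975·125) / 0.1860 = 377.5625 / 0.1860 ≈ 2029.906
  x_T = (0.1725·400 + 0.1275·850 + 0.3375·125) / 0.1860 = 219.5625 / 0.1860 ≈ 1180.444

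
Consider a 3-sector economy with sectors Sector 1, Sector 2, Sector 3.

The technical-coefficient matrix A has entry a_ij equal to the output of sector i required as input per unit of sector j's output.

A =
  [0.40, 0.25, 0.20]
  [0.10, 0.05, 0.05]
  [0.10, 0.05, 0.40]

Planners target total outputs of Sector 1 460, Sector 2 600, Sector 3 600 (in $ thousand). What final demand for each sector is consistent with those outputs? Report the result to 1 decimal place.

I − A =
  [   0.60    -0.25    -0.20]
  [  -0.10     0.95    -0.05]
  [  -0.10    -0.05     0.60]
d = (I − A) x:
  d_1 = (+0.60)·460 + (-0.25)·600 + (-0.20)·600 = 6.0
  d_2 = (-0.10)·460 + (+0.95)·600 + (-0.05)·600 = 494.0
  d_3 = (-0.10)·460 + (-0.05)·600 + (+0.60)·600 = 284.0

d_1 = 6.0, d_2 = 494.0, d_3 = 284.0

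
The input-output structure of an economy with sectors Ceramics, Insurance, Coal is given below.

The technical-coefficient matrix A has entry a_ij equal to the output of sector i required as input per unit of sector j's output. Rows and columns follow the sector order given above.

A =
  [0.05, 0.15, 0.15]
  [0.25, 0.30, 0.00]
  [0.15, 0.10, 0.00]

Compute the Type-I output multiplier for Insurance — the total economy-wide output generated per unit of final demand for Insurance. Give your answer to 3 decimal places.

m_2 = 1.990

I − A =
  [   0.95    -0.15    -0.15]
  [  -0.25     0.70     0.00]
  [  -0.15    -0.10     1.00]
Cofactors of I−A, C_ij = (−1)^(i+j)·(minor ij) (rows/columns in the sector order above):
  C_11 = (0.70)(1.00) − (0.00)(-0.10) = 0.7000
  C_12 = −[(-0.25)(1.00) − (0.00)(-0.15)] = 0.2500
  C_13 = (-0.25)(-0.10) − (0.70)(-0.15) = 0.1300
  C_21 = −[(-0.15)(1.00) − (-0.15)(-0.10)] = 0.1650
  C_22 = (0.95)(1.00) − (-0.15)(-0.15) = 0.9275
  C_23 = −[(0.95)(-0.10) − (-0.15)(-0.15)] = 0.1175
  C_31 = (-0.15)(0.00) − (-0.15)(0.70) = 0.1050
  C_32 = −[(0.95)(0.00) − (-0.15)(-0.25)] = 0.0375
  C_33 = (0.95)(0.70) − (-0.15)(-0.25) = 0.6275
det(I−A) = Σ_j (I−A)_1j·C_1j = (0.95)(0.7000) + (-0.15)(0.2500) + (-0.15)(0.1300) = 0.6080
adj(I−A) = Cᵀ =
  [ 0.7000   0.1650   0.1050]
  [ 0.2500   0.9275   0.0375]
  [ 0.1300   0.1175   0.6275]
(I − A)⁻¹ = adj(I−A) / det(I−A) ≈
  [   1.1513     0.2714     0.1727]
  [   0.4112     1.5255     0.0617]
  [   0.2138     0.1933     1.0321]
The output multiplier for sector j is the column-j sum of the Leontief inverse (I − A)⁻¹ = adj(I−A) / det(I−A).
Column 2 of adj(I−A): (0.1650, 0.9275, 0.1175); det(I−A) = 0.6080.
m_2 = (0.1650 + 0.9275 + 0.1175) / 0.6080 = 1.21 / 0.6080 ≈ 1.990.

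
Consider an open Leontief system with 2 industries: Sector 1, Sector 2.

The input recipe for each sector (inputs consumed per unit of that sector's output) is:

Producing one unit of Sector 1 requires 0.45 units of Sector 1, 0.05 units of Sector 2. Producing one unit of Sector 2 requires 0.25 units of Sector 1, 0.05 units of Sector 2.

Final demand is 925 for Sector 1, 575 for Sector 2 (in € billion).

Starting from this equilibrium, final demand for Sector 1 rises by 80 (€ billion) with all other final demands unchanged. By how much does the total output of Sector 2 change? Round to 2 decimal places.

I − A =
  [   0.55    -0.25]
  [  -0.05     0.95]
det(I−A) = (0.55)(0.95) − (-0.25)(-0.05) = 0.5100
adj(I−A) = [[0.95, 0.25], [0.05, 0.55]]
(I − A)⁻¹ = adj(I−A) / det(I−A) ≈
  [   1.8627     0.4902]
  [   0.0980     1.0784]
Δx = (I − A)⁻¹ Δd with Δd having +80 in the Sector 1 component and 0 elsewhere.
So Δx_2 = L_21 · (+80), where L_21 = adj(I−A)_21 / det(I−A) = 0.05 / 0.5100.
Δx_2 = 0.05 × (+80) / 0.5100 = 4.00 / 0.5100 ≈ 7.84.

Δx_2 = 7.84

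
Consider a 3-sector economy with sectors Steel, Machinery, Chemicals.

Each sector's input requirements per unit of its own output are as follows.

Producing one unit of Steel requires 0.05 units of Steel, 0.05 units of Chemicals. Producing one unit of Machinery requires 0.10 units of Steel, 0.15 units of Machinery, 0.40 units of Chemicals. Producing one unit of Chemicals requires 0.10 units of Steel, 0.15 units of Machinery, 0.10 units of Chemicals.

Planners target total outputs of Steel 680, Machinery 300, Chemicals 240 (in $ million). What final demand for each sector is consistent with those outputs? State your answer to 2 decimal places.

I − A =
  [   0.95    -0.10    -0.10]
  [   0.00     0.85    -0.15]
  [  -0.05    -0.40     0.90]
d = (I − A) x:
  d_S = (+0.95)·680 + (-0.10)·300 + (-0.10)·240 = 592.00
  d_M = (+0.00)·680 + (+0.85)·300 + (-0.15)·240 = 219.00
  d_C = (-0.05)·680 + (-0.40)·300 + (+0.90)·240 = 62.00

d_S = 592.00, d_M = 219.00, d_C = 62.00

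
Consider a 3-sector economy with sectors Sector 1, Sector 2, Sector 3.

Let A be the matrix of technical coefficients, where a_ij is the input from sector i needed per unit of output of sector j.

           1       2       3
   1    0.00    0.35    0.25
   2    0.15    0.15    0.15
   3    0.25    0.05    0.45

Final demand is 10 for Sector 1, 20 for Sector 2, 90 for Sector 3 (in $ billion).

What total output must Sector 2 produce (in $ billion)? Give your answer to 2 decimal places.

I − A =
  [   1.00    -0.35    -0.25]
  [  -0.15     0.85    -0.15]
  [  -0.25    -0.05     0.55]
Cofactors of I−A, C_ij = (−1)^(i+j)·(minor ij) (rows/columns in the sector order above):
  C_11 = (0.85)(0.55) − (-0.15)(-0.05) = 0.4600
  C_12 = −[(-0.15)(0.55) − (-0.15)(-0.25)] = 0.1200
  C_13 = (-0.15)(-0.05) − (0.85)(-0.25) = 0.2200
  C_21 = −[(-0.35)(0.55) − (-0.25)(-0.05)] = 0.2050
  C_22 = (1.00)(0.55) − (-0.25)(-0.25) = 0.4875
  C_23 = −[(1.00)(-0.05) − (-0.35)(-0.25)] = 0.1375
  C_31 = (-0.35)(-0.15) − (-0.25)(0.85) = 0.2650
  C_32 = −[(1.00)(-0.15) − (-0.25)(-0.15)] = 0.1875
  C_33 = (1.00)(0.85) − (-0.35)(-0.15) = 0.7975
det(I−A) = Σ_j (I−A)_1j·C_1j = (1.00)(0.4600) + (-0.35)(0.1200) + (-0.25)(0.2200) = 0.3630
adj(I−A) = Cᵀ =
  [ 0.4600   0.2050   0.2650]
  [ 0.1200   0.4875   0.1875]
  [ 0.2200   0.1375   0.7975]
(I − A)⁻¹ = adj(I−A) / det(I−A) ≈
  [   1.2672     0.5647     0.7300]
  [   0.3306     1.3430     0.5165]
  [   0.6061     0.3788     2.1970]
x = (I − A)⁻¹ d = adj(I−A)·d / det(I−A), with det(I−A) = 0.3630:
  x_1 = (0.4600·10 + 0.2050·20 + 0.2650·90) / 0.3630 = 32.55 / 0.3630 ≈ 89.67
  x_2 = (0.1200·10 + 0.4875·20 + 0.1875·90) / 0.3630 = 27.825 / 0.3630 ≈ 76.65
  x_3 = (0.2200·10 + 0.1375·20 + 0.7975·90) / 0.3630 = 76.725 / 0.3630 ≈ 211.36

x_2 = 76.65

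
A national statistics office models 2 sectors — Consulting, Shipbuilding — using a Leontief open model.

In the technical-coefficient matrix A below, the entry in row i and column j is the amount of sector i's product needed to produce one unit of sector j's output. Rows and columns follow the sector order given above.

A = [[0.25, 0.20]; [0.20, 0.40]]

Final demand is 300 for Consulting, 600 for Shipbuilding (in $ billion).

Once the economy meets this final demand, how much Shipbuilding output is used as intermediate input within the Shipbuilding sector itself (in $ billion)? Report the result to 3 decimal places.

I − A =
  [   0.75    -0.20]
  [  -0.20     0.60]
det(I−A) = (0.75)(0.60) − (-0.20)(-0.20) = 0.4100
adj(I−A) = [[0.60, 0.20], [0.20, 0.75]]
(I − A)⁻¹ = adj(I−A) / det(I−A) ≈
  [   1.4634     0.4878]
  [   0.4878     1.8293]
First solve x = (I − A)⁻¹ d = adj(I−A)·d / det(I−A); in particular x_S = (0.20·300 + 0.75·600) / 0.4100 = 510.00 / 0.4100 ≈ 1243.90244.
Intermediate flow from S to S: z_SS = a_SS · x_S = 0.40 × 510.00 / 0.4100 = 204.00 / 0.4100 ≈ 497.561.

z_SS = 497.561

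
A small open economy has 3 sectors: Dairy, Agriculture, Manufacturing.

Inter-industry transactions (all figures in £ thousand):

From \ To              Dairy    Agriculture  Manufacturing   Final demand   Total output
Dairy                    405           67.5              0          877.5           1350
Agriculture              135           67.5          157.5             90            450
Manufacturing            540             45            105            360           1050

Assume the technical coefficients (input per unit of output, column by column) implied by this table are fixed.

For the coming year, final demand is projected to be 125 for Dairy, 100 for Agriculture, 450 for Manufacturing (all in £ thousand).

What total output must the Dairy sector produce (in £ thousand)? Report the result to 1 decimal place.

x_1 = 233.6

Technical coefficients a_ij = z_ij / X_j:
  a_11 = 405/1350 = 0.30, a_21 = 135/1350 = 0.10, a_31 = 540/1350 = 0.40
  a_12 = 67.5/450 = 0.15, a_22 = 67.5/450 = 0.15, a_32 = 45/450 = 0.10
  a_13 = 0/1050 = 0.00, a_23 = 157.5/1050 = 0.15, a_33 = 105/1050 = 0.10
I − A =
  [   0.70    -0.15     0.00]
  [  -0.10     0.85    -0.15]
  [  -0.40    -0.10     0.90]
Cofactors of I−A, C_ij = (−1)^(i+j)·(minor ij) (rows/columns in the sector order above):
  C_11 = (0.85)(0.90) − (-0.15)(-0.10) = 0.7500
  C_12 = −[(-0.10)(0.90) − (-0.15)(-0.40)] = 0.1500
  C_13 = (-0.10)(-0.10) − (0.85)(-0.40) = 0.3500
  C_21 = −[(-0.15)(0.90) − (0.00)(-0.10)] = 0.1350
  C_22 = (0.70)(0.90) − (0.00)(-0.40) = 0.6300
  C_23 = −[(0.70)(-0.10) − (-0.15)(-0.40)] = 0.1300
  C_31 = (-0.15)(-0.15) − (0.00)(0.85) = 0.0225
  C_32 = −[(0.70)(-0.15) − (0.00)(-0.10)] = 0.1050
  C_33 = (0.70)(0.85) − (-0.15)(-0.10) = 0.5800
det(I−A) = Σ_j (I−A)_1j·C_1j = (0.70)(0.7500) + (-0.15)(0.1500) + (0.00)(0.3500) = 0.5025
adj(I−A) = Cᵀ =
  [ 0.7500   0.1350   0.0225]
  [ 0.1500   0.6300   0.1050]
  [ 0.3500   0.1300   0.5800]
(I − A)⁻¹ = adj(I−A) / det(I−A) ≈
  [   1.4925     0.2687     0.0448]
  [   0.2985     1.2537     0.2090]
  [   0.6965     0.2587     1.1542]
x = (I − A)⁻¹ d = adj(I−A)·d / det(I−A), with det(I−A) = 0.5025:
  x_1 = (0.7500·125 + 0.1350·100 + 0.0225·450) / 0.5025 = 117.375 / 0.5025 ≈ 233.6
  x_2 = (0.1500·125 + 0.6300·100 + 0.1050·450) / 0.5025 = 129.00 / 0.5025 ≈ 256.7
  x_3 = (0.3500·125 + 0.1300·100 + 0.5800·450) / 0.5025 = 317.75 / 0.5025 ≈ 632.3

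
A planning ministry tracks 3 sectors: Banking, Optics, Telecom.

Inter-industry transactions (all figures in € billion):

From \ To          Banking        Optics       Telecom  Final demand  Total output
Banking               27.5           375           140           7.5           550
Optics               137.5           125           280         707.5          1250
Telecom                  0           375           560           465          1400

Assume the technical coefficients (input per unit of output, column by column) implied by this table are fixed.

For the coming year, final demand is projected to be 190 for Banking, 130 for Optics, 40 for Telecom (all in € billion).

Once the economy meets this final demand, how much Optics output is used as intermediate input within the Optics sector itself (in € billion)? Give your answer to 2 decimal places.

z_OO = 27.56

Technical coefficients a_ij = z_ij / X_j:
  a_BB = 27.5/550 = 0.05, a_OB = 137.5/550 = 0.25, a_TB = 0/550 = 0.00
  a_BO = 375/1250 = 0.30, a_OO = 125/1250 = 0.10, a_TO = 375/1250 = 0.30
  a_BT = 140/1400 = 0.10, a_OT = 280/1400 = 0.20, a_TT = 560/1400 = 0.40
I − A =
  [   0.95    -0.30    -0.10]
  [  -0.25     0.90    -0.20]
  [   0.00    -0.30     0.60]
Cofactors of I−A, C_ij = (−1)^(i+j)·(minor ij) (rows/columns in the sector order above):
  C_11 = (0.90)(0.60) − (-0.20)(-0.30) = 0.4800
  C_12 = −[(-0.25)(0.60) − (-0.20)(0.00)] = 0.1500
  C_13 = (-0.25)(-0.30) − (0.90)(0.00) = 0.0750
  C_21 = −[(-0.30)(0.60) − (-0.10)(-0.30)] = 0.2100
  C_22 = (0.95)(0.60) − (-0.10)(0.00) = 0.5700
  C_23 = −[(0.95)(-0.30) − (-0.30)(0.00)] = 0.2850
  C_31 = (-0.30)(-0.20) − (-0.10)(0.90) = 0.1500
  C_32 = −[(0.95)(-0.20) − (-0.10)(-0.25)] = 0.2150
  C_33 = (0.95)(0.90) − (-0.30)(-0.25) = 0.7800
det(I−A) = Σ_j (I−A)_1j·C_1j = (0.95)(0.4800) + (-0.30)(0.1500) + (-0.10)(0.0750) = 0.4035
adj(I−A) = Cᵀ =
  [ 0.4800   0.2100   0.1500]
  [ 0.1500   0.5700   0.2150]
  [ 0.0750   0.2850   0.7800]
(I − A)⁻¹ = adj(I−A) / det(I−A) ≈
  [   1.1896     0.5204     0.3717]
  [   0.3717     1.4126     0.5328]
  [   0.1859     0.7063     1.9331]
First solve x = (I − A)⁻¹ d = adj(I−A)·d / det(I−A); in particular x_O = (0.1500·190 + 0.5700·130 + 0.2150·40) / 0.4035 = 111.20 / 0.4035 ≈ 275.5886.
Intermediate flow from O to O: z_OO = a_OO · x_O = 0.10 × 111.20 / 0.4035 = 11.12 / 0.4035 ≈ 27.56.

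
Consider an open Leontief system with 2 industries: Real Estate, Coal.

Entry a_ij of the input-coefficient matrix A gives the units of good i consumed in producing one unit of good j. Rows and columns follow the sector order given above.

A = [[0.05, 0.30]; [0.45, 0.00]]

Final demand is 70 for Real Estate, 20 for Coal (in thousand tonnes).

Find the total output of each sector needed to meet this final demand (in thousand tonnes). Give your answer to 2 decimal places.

I − A =
  [   0.95    -0.30]
  [  -0.45     1.00]
det(I−A) = (0.95)(1.00) − (-0.30)(-0.45) = 0.8150
adj(I−A) = [[1.00, 0.30], [0.45, 0.95]]
(I − A)⁻¹ = adj(I−A) / det(I−A) ≈
  [   1.2270     0.3681]
  [   0.5521     1.1656]
x = (I − A)⁻¹ d = adj(I−A)·d / det(I−A), with det(I−A) = 0.8150:
  x_R = (1.00·70 + 0.30·20) / 0.8150 = 76.00 / 0.8150 ≈ 93.25
  x_C = (0.45·70 + 0.95·20) / 0.8150 = 50.50 / 0.8150 ≈ 61.96

x_R = 93.25, x_C = 61.96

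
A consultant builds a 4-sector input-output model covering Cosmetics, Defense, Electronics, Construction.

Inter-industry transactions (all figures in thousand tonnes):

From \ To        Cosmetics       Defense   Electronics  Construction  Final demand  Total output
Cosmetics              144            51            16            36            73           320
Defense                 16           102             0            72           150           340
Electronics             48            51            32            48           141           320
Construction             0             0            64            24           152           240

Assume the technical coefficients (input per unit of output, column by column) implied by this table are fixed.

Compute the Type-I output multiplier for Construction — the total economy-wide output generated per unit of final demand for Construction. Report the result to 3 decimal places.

m_4 = 2.739

Technical coefficients a_ij = z_ij / X_j:
  a_11 = 144/320 = 0.45, a_21 = 16/320 = 0.05, a_31 = 48/320 = 0.15, a_41 = 0/320 = 0.00
  a_12 = 51/340 = 0.15, a_22 = 102/340 = 0.30, a_32 = 51/340 = 0.15, a_42 = 0/340 = 0.00
  a_13 = 16/320 = 0.05, a_23 = 0/320 = 0.00, a_33 = 32/320 = 0.10, a_43 = 64/320 = 0.20
  a_14 = 36/240 = 0.15, a_24 = 72/240 = 0.30, a_34 = 48/240 = 0.20, a_44 = 24/240 = 0.10
I − A =
  [   0.55    -0.15    -0.05    -0.15]
  [  -0.05     0.70     0.00    -0.30]
  [  -0.15    -0.15     0.90    -0.20]
  [   0.00     0.00    -0.20     0.90]
Compute the cofactors C_ij = (−1)^(i+j)·(3×3 minor ij) of I−A; the adjugate is their transpose:
adj(I−A) = Cᵀ =
  [ 0.530000   0.126750   0.061500   0.144250]
  [ 0.047500   0.412250   0.036750   0.153500]
  [ 0.101250   0.094500   0.339750   0.123875]
  [ 0.022500   0.021000   0.075500   0.334125]
det(I−A) = Σ_j (I−A)_1j·C_1j = (0.55)(0.530000) + (-0.15)(0.047500) + (-0.05)(0.101250) + (-0.15)(0.022500) = 0.2759375
(I − A)⁻¹ = adj(I−A) / det(I−A) ≈
  [   1.9207     0.4593     0.2229     0.5228]
  [   0.1721     1.4940     0.1332     0.5563]
  [   0.3669     0.3425     1.2313     0.4489]
  [   0.0815     0.0761     0.2736     1.2109]
The output multiplier for sector j is the column-j sum of the Leontief inverse (I − A)⁻¹ = adj(I−A) / det(I−A).
Column 4 of adj(I−A): (0.144250, 0.153500, 0.123875, 0.334125); det(I−A) = 0.2759375.
m_4 = (0.144250 + 0.153500 + 0.123875 + 0.334125) / 0.2759375 = 0.75575 / 0.2759375 ≈ 2.739.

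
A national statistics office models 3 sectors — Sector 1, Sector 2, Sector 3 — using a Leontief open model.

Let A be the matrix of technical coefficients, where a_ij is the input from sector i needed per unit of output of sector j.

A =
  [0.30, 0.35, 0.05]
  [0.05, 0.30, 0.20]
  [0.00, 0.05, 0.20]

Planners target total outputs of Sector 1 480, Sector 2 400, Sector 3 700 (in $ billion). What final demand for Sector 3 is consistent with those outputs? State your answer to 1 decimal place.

d_3 = 540.0

I − A =
  [   0.70    -0.35    -0.05]
  [  -0.05     0.70    -0.20]
  [   0.00    -0.05     0.80]
d = (I − A) x:
  d_1 = (+0.70)·480 + (-0.35)·400 + (-0.05)·700 = 161.0
  d_2 = (-0.05)·480 + (+0.70)·400 + (-0.20)·700 = 116.0
  d_3 = (+0.00)·480 + (-0.05)·400 + (+0.80)·700 = 540.0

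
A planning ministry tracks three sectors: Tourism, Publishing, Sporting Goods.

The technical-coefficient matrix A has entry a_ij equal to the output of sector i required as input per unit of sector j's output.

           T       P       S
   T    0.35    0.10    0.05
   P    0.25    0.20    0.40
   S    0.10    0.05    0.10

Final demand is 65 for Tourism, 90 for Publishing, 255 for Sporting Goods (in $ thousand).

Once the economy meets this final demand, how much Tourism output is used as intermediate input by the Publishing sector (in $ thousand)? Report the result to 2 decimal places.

z_TP = 32.77

I − A =
  [   0.65    -0.10    -0.05]
  [  -0.25     0.80    -0.40]
  [  -0.10    -0.05     0.90]
Cofactors of I−A, C_ij = (−1)^(i+j)·(minor ij) (rows/columns in the sector order above):
  C_11 = (0.80)(0.90) − (-0.40)(-0.05) = 0.7000
  C_12 = −[(-0.25)(0.90) − (-0.40)(-0.10)] = 0.2650
  C_13 = (-0.25)(-0.05) − (0.80)(-0.10) = 0.0925
  C_21 = −[(-0.10)(0.90) − (-0.05)(-0.05)] = 0.0925
  C_22 = (0.65)(0.90) − (-0.05)(-0.10) = 0.5800
  C_23 = −[(0.65)(-0.05) − (-0.10)(-0.10)] = 0.0425
  C_31 = (-0.10)(-0.40) − (-0.05)(0.80) = 0.0800
  C_32 = −[(0.65)(-0.40) − (-0.05)(-0.25)] = 0.2725
  C_33 = (0.65)(0.80) − (-0.10)(-0.25) = 0.4950
det(I−A) = Σ_j (I−A)_1j·C_1j = (0.65)(0.7000) + (-0.10)(0.2650) + (-0.05)(0.0925) = 0.423875
adj(I−A) = Cᵀ =
  [ 0.7000   0.0925   0.0800]
  [ 0.2650   0.5800   0.2725]
  [ 0.0925   0.0425   0.4950]
(I − A)⁻¹ = adj(I−A) / det(I−A) ≈
  [   1.6514     0.2182     0.1887]
  [   0.6252     1.3683     0.6429]
  [   0.2182     0.1003     1.1678]
First solve x = (I − A)⁻¹ d = adj(I−A)·d / det(I−A); in particular x_P = (0.2650·65 + 0.5800·90 + 0.2725·255) / 0.423875 = 138.9125 / 0.423875 ≈ 327.7204.
Intermediate flow from T to P: z_TP = a_TP · x_P = 0.10 × 138.9125 / 0.423875 = 13.89125 / 0.423875 ≈ 32.77.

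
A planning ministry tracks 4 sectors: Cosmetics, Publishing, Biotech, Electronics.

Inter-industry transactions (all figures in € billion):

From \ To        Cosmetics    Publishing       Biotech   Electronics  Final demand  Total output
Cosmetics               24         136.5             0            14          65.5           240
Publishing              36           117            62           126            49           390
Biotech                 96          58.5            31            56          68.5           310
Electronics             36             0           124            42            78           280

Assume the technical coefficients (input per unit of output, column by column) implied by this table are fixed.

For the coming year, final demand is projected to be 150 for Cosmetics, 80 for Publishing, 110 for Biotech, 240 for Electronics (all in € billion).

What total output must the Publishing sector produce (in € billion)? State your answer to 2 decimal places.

Technical coefficients a_ij = z_ij / X_j:
  a_CC = 24/240 = 0.10, a_PC = 36/240 = 0.15, a_BC = 96/240 = 0.40, a_EC = 36/240 = 0.15
  a_CP = 136.5/390 = 0.35, a_PP = 117/390 = 0.30, a_BP = 58.5/390 = 0.15, a_EP = 0/390 = 0.00
  a_CB = 0/310 = 0.00, a_PB = 62/310 = 0.20, a_BB = 31/310 = 0.10, a_EB = 124/310 = 0.40
  a_CE = 14/280 = 0.05, a_PE = 126/280 = 0.45, a_BE = 56/280 = 0.20, a_EE = 42/280 = 0.15
I − A =
  [   0.90    -0.35     0.00    -0.05]
  [  -0.15     0.70    -0.20    -0.45]
  [  -0.40    -0.15     0.90    -0.20]
  [  -0.15     0.00    -0.40     0.85]
Compute the cofactors C_ij = (−1)^(i+j)·(3×3 minor ij) of I−A; the adjugate is their transpose:
adj(I−A) = Cᵀ =
  [ 0.427000   0.242750   0.136500   0.185750]
  [ 0.309500   0.601750   0.316500   0.411250]
  [ 0.288250   0.243125   0.462000   0.254375]
  [ 0.211000   0.157250   0.241500   0.464750]
det(I−A) = Σ_j (I−A)_1j·C_1j = (0.90)(0.427000) + (-0.35)(0.309500) + (0.00)(0.288250) + (-0.05)(0.211000) = 0.265425
(I − A)⁻¹ = adj(I−A) / det(I−A) ≈
  [   1.6087     0.9146     0.5143     0.6998]
  [   1.1661     2.2671     1.1924     1.5494]
  [   1.0860     0.9160     1.7406     0.9584]
  [   0.7950     0.5924     0.9099     1.7510]
x = (I − A)⁻¹ d = adj(I−A)·d / det(I−A), with det(I−A) = 0.265425:
  x_C = (0.427000·150 + 0.242750·80 + 0.136500·110 + 0.185750·240) / 0.265425 = 143.065 / 0.265425 ≈ 539.00
  x_P = (0.309500·150 + 0.601750·80 + 0.316500·110 + 0.411250·240) / 0.265425 = 228.08 / 0.265425 ≈ 859.30
  x_B = (0.288250·150 + 0.243125·80 + 0.462000·110 + 0.254375·240) / 0.265425 = 174.5575 / 0.265425 ≈ 657.65
  x_E = (0.211000·150 + 0.157250·80 + 0.241500·110 + 0.464750·240) / 0.265425 = 182.335 / 0.265425 ≈ 686.95

x_P = 859.30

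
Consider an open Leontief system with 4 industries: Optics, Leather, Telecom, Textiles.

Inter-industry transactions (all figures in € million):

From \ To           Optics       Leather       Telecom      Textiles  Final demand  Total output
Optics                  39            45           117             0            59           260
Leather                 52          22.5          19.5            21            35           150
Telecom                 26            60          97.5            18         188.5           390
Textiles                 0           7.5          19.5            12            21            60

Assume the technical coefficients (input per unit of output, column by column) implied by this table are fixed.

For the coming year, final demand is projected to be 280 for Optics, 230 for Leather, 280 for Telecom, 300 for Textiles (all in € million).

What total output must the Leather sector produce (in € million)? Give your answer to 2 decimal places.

x_2 = 773.74

Technical coefficients a_ij = z_ij / X_j:
  a_11 = 39/260 = 0.15, a_21 = 52/260 = 0.20, a_31 = 26/260 = 0.10, a_41 = 0/260 = 0.00
  a_12 = 45/150 = 0.30, a_22 = 22.5/150 = 0.15, a_32 = 60/150 = 0.40, a_42 = 7.5/150 = 0.05
  a_13 = 117/390 = 0.30, a_23 = 19.5/390 = 0.05, a_33 = 97.5/390 = 0.25, a_43 = 19.5/390 = 0.05
  a_14 = 0/60 = 0.00, a_24 = 21/60 = 0.35, a_34 = 18/60 = 0.30, a_44 = 12/60 = 0.20
I − A =
  [   0.85    -0.30    -0.30     0.00]
  [  -0.20     0.85    -0.05    -0.35]
  [  -0.10    -0.40     0.75    -0.30]
  [   0.00    -0.05    -0.05     0.80]
Compute the cofactors C_ij = (−1)^(i+j)·(3×3 minor ij) of I−A; the adjugate is their transpose:
adj(I−A) = Cᵀ =
  [ 0.460375   0.276000   0.216000   0.201750]
  [ 0.122750   0.473250   0.096875   0.243375]
  [ 0.133250   0.308750   0.515125   0.328250]
  [ 0.016000   0.048875   0.038250   0.428875]
det(I−A) = Σ_j (I−A)_1j·C_1j = (0.85)(0.460375) + (-0.30)(0.122750) + (-0.30)(0.133250) + (0.00)(0.016000) = 0.31451875
(I − A)⁻¹ = adj(I−A) / det(I−A) ≈
  [   1.4637     0.8775     0.6868     0.6415]
  [   0.3903     1.5047     0.3080     0.7738]
  [   0.4237     0.9817     1.6378     1.0437]
  [   0.0509     0.1554     0.1216     1.3636]
x = (I − A)⁻¹ d = adj(I−A)·d / det(I−A), with det(I−A) = 0.31451875:
  x_1 = (0.460375·280 + 0.276000·230 + 0.216000·280 + 0.201750·300) / 0.31451875 = 313.39 / 0.31451875 ≈ 996.41
  x_2 = (0.122750·280 + 0.473250·230 + 0.096875·280 + 0.243375·300) / 0.31451875 = 243.355 / 0.31451875 ≈ 773.74
  x_3 = (0.133250·280 + 0.308750·230 + 0.515125·280 + 0.328250·300) / 0.31451875 = 351.0325 / 0.31451875 ≈ 1116.09
  x_4 = (0.016000·280 + 0.048875·230 + 0.038250·280 + 0.428875·300) / 0.31451875 = 155.09375 / 0.31451875 ≈ 493.11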